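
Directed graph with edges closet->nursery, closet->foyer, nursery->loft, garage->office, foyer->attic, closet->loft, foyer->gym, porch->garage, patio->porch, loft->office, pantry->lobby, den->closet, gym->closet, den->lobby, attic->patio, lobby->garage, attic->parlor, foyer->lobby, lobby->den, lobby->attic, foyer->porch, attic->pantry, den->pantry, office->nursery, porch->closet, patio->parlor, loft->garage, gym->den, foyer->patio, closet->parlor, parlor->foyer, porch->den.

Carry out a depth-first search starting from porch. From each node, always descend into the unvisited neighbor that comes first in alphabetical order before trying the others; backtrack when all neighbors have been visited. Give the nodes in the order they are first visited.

porch, closet, foyer, attic, pantry, lobby, den, garage, office, nursery, loft, parlor, patio, gym

Visit porch
porch → closet
closet → foyer
foyer → attic
attic → pantry
pantry → lobby
lobby → den
lobby → garage
garage → office
office → nursery
nursery → loft
attic → parlor
attic → patio
foyer → gym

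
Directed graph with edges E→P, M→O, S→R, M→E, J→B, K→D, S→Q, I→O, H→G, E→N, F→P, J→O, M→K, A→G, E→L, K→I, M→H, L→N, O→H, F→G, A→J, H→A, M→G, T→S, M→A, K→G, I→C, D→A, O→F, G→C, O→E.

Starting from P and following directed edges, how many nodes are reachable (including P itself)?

1

BFS from P visits: P
Reachable nodes: 1 of 20 total.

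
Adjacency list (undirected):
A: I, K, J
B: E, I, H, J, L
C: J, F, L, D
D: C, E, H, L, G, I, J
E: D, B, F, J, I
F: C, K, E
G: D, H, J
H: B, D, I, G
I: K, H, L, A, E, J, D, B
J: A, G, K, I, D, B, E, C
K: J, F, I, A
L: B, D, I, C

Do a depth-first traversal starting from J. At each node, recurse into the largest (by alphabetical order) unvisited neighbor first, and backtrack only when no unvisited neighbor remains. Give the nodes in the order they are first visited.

Visit J
J → K
K → I
I → L
L → D
D → H
H → G
H → B
B → E
E → F
F → C
I → A

J K I L D H G B E F C A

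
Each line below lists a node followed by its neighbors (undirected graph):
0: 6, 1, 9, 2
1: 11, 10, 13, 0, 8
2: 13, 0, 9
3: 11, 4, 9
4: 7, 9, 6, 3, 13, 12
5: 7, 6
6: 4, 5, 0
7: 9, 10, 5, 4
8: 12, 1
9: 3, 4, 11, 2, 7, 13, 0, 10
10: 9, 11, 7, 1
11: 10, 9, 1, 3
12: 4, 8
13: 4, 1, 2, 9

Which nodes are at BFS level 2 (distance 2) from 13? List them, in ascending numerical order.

Level 0: 13
Level 1: 1, 2, 4, 9
Level 2: 0, 3, 6, 7, 8, 10, 11, 12
Level 3: 5

0, 3, 6, 7, 8, 10, 11, 12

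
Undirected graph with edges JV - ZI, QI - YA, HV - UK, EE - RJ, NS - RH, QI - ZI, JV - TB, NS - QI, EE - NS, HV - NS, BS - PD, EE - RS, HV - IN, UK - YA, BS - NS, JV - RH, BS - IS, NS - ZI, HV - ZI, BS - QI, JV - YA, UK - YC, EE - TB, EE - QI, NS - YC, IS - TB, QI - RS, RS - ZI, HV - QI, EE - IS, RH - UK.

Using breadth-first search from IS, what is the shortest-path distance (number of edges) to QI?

Level 0: IS
Level 1: BS, EE, TB
Level 2: JV, NS, PD, QI, RJ, RS
Level 3: HV, RH, YA, YC, ZI
Level 4: IN, UK
QI first appears at level 2.

2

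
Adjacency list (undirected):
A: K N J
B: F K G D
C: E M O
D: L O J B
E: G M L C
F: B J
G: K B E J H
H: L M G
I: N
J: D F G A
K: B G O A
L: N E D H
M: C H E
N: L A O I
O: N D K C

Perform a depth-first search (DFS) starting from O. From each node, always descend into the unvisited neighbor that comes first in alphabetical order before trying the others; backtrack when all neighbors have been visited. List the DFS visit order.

O → C → E → G → B → D → J → A → K → N → I → L → H → M → F

Visit O
O → C
C → E
E → G
G → B
B → D
D → J
J → A
A → K
A → N
N → I
N → L
L → H
H → M
J → F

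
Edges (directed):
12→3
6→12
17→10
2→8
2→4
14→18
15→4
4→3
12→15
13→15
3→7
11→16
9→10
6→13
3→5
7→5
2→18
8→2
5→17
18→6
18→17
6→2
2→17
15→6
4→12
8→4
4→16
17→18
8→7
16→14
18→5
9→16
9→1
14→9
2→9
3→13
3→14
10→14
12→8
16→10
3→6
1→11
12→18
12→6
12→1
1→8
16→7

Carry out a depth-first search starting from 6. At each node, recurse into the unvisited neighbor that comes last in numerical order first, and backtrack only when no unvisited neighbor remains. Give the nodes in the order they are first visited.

6 → 13 → 15 → 4 → 16 → 14 → 18 → 17 → 10 → 5 → 9 → 1 → 11 → 8 → 7 → 2 → 12 → 3

Visit 6
6 → 13
13 → 15
15 → 4
4 → 16
16 → 14
14 → 18
18 → 17
17 → 10
18 → 5
14 → 9
9 → 1
1 → 11
1 → 8
8 → 7
8 → 2
4 → 12
12 → 3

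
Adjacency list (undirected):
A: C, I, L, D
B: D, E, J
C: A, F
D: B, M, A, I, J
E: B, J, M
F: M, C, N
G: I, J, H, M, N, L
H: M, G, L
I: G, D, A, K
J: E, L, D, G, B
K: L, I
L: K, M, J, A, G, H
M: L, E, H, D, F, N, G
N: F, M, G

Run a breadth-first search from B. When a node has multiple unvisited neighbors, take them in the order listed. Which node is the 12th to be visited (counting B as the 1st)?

N

Visit B; enqueue D, E, J → queue [D, E, J]
Visit D; enqueue M, A, I → queue [E, J, M, A, I]
Visit E → queue [J, M, A, I]
Visit J; enqueue L, G → queue [M, A, I, L, G]
Visit M; enqueue H, F, N → queue [A, I, L, G, H, F, N]
Visit A; enqueue C → queue [I, L, G, H, F, N, C]
Visit I; enqueue K → queue [L, G, H, F, N, C, K]
Visit L → queue [G, H, F, N, C, K]
Visit G → queue [H, F, N, C, K]
Visit H → queue [F, N, C, K]
Visit F → queue [N, C, K]
Visit N → queue [C, K]
Visit C → queue [K]
Visit K → queue []

Visit order: B, D, E, J, M, A, I, L, G, H, F, N, C, K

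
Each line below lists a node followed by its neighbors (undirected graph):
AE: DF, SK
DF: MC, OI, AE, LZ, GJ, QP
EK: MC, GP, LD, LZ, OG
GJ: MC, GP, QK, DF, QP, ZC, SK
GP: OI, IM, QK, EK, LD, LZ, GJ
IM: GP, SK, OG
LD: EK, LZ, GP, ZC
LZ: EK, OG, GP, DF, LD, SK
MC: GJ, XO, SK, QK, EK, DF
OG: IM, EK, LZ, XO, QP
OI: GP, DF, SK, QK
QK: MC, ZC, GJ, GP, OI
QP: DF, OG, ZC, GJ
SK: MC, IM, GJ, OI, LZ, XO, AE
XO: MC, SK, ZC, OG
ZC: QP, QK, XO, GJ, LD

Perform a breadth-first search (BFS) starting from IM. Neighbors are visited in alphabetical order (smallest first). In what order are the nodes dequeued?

IM, GP, OG, SK, EK, GJ, LD, LZ, OI, QK, QP, XO, AE, MC, DF, ZC

Visit IM; enqueue GP, OG, SK → queue [GP, OG, SK]
Visit GP; enqueue EK, GJ, LD, LZ, OI, QK → queue [OG, SK, EK, GJ, LD, LZ, OI, QK]
Visit OG; enqueue QP, XO → queue [SK, EK, GJ, LD, LZ, OI, QK, QP, XO]
Visit SK; enqueue AE, MC → queue [EK, GJ, LD, LZ, OI, QK, QP, XO, AE, MC]
Visit EK → queue [GJ, LD, LZ, OI, QK, QP, XO, AE, MC]
Visit GJ; enqueue DF, ZC → queue [LD, LZ, OI, QK, QP, XO, AE, MC, DF, ZC]
Visit LD → queue [LZ, OI, QK, QP, XO, AE, MC, DF, ZC]
Visit LZ → queue [OI, QK, QP, XO, AE, MC, DF, ZC]
Visit OI → queue [QK, QP, XO, AE, MC, DF, ZC]
Visit QK → queue [QP, XO, AE, MC, DF, ZC]
Visit QP → queue [XO, AE, MC, DF, ZC]
Visit XO → queue [AE, MC, DF, ZC]
Visit AE → queue [MC, DF, ZC]
Visit MC → queue [DF, ZC]
Visit DF → queue [ZC]
Visit ZC → queue []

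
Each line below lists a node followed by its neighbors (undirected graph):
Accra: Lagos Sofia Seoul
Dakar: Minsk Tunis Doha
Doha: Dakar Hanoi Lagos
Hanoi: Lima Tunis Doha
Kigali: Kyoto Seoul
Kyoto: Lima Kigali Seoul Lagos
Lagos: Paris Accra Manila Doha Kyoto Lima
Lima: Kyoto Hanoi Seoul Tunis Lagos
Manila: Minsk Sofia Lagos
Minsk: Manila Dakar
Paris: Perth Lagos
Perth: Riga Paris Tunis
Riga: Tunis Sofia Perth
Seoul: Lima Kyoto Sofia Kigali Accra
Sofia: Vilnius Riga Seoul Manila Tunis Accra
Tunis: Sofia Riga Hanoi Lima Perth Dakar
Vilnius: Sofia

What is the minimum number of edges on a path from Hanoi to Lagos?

Level 0: Hanoi
Level 1: Doha, Lima, Tunis
Level 2: Dakar, Kyoto, Lagos, Perth, Riga, Seoul, Sofia
Level 3: Accra, Kigali, Manila, Minsk, Paris, Vilnius
Lagos first appears at level 2.

2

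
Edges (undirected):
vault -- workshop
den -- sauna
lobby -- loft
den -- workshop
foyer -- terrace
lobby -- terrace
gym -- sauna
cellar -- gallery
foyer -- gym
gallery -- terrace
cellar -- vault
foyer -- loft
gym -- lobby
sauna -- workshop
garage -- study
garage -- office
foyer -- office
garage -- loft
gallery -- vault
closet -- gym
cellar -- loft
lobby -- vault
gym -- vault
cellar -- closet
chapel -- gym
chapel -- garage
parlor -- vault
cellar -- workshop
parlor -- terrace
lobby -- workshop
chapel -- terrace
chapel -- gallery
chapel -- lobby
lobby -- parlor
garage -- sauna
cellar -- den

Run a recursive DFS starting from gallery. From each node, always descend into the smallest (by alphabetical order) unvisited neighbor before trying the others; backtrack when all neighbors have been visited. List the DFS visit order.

gallery, cellar, closet, gym, chapel, garage, loft, foyer, office, terrace, lobby, parlor, vault, workshop, den, sauna, study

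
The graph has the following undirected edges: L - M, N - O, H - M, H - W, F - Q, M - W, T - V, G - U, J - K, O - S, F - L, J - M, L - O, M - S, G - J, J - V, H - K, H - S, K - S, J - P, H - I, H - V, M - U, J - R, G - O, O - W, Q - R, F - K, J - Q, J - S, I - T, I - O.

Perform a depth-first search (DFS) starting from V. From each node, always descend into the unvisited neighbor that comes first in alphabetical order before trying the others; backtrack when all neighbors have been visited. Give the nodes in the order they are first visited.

V, H, I, O, G, J, K, F, L, M, S, U, W, Q, R, P, N, T

Visit V
V → H
H → I
I → O
O → G
G → J
J → K
K → F
F → L
L → M
M → S
M → U
M → W
F → Q
Q → R
J → P
O → N
I → T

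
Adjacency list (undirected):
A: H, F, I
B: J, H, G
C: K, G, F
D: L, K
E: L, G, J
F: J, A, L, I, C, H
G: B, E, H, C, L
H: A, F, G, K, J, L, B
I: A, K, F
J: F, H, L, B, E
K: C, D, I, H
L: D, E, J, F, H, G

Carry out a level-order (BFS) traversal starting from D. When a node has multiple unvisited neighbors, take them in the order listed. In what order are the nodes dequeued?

Visit D; enqueue L, K → queue [L, K]
Visit L; enqueue E, J, F, H, G → queue [K, E, J, F, H, G]
Visit K; enqueue C, I → queue [E, J, F, H, G, C, I]
Visit E → queue [J, F, H, G, C, I]
Visit J; enqueue B → queue [F, H, G, C, I, B]
Visit F; enqueue A → queue [H, G, C, I, B, A]
Visit H → queue [G, C, I, B, A]
Visit G → queue [C, I, B, A]
Visit C → queue [I, B, A]
Visit I → queue [B, A]
Visit B → queue [A]
Visit A → queue []

D L K E J F H G C I B A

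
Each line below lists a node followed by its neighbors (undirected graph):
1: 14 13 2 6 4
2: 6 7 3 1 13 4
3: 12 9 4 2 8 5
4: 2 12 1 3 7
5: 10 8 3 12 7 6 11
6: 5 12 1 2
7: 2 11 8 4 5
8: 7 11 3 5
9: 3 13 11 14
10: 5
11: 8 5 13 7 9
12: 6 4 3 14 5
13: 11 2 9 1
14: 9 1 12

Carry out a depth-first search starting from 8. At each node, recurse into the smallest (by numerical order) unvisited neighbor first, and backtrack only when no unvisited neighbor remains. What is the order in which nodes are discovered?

8 -> 3 -> 2 -> 1 -> 4 -> 7 -> 5 -> 6 -> 12 -> 14 -> 9 -> 11 -> 13 -> 10

Visit 8
8 → 3
3 → 2
2 → 1
1 → 4
4 → 7
7 → 5
5 → 6
6 → 12
12 → 14
14 → 9
9 → 11
11 → 13
5 → 10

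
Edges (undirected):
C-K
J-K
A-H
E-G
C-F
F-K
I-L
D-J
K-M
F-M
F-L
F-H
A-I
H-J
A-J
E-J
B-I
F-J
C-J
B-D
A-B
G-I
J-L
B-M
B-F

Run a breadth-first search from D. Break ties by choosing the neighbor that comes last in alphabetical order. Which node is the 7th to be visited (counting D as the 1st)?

Visit D; enqueue J, B → queue [J, B]
Visit J; enqueue L, K, H, F, E, C, A → queue [B, L, K, H, F, E, C, A]
Visit B; enqueue M, I → queue [L, K, H, F, E, C, A, M, I]
Visit L → queue [K, H, F, E, C, A, M, I]
Visit K → queue [H, F, E, C, A, M, I]
Visit H → queue [F, E, C, A, M, I]
Visit F → queue [E, C, A, M, I]
Visit E; enqueue G → queue [C, A, M, I, G]
Visit C → queue [A, M, I, G]
Visit A → queue [M, I, G]
Visit M → queue [I, G]
Visit I → queue [G]
Visit G → queue []

Visit order: D, J, B, L, K, H, F, E, C, A, M, I, G

F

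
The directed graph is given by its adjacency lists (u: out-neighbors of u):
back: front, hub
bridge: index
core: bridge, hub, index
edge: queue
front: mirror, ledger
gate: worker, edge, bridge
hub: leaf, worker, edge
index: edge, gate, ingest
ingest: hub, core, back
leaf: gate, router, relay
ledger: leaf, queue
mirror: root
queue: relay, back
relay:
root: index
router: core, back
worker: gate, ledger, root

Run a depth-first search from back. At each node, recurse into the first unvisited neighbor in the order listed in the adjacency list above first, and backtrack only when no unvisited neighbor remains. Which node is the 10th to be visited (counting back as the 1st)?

Visit back
back → front
front → mirror
mirror → root
root → index
index → edge
edge → queue
queue → relay
index → gate
gate → worker
worker → ledger
ledger → leaf
leaf → router
router → core
core → bridge
core → hub
index → ingest

Visit order: back, front, mirror, root, index, edge, queue, relay, gate, worker, ledger, leaf, router, core, bridge, hub, ingest

worker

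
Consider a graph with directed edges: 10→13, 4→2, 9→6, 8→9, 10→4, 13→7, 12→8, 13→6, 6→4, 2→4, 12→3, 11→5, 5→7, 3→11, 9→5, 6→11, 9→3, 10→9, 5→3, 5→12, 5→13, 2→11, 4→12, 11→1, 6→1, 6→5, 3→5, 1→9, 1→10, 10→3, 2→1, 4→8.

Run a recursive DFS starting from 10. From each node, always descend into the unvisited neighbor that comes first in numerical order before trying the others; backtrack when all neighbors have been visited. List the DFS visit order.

10, 3, 5, 7, 12, 8, 9, 6, 1, 4, 2, 11, 13

Visit 10
10 → 3
3 → 5
5 → 7
5 → 12
12 → 8
8 → 9
9 → 6
6 → 1
6 → 4
4 → 2
2 → 11
5 → 13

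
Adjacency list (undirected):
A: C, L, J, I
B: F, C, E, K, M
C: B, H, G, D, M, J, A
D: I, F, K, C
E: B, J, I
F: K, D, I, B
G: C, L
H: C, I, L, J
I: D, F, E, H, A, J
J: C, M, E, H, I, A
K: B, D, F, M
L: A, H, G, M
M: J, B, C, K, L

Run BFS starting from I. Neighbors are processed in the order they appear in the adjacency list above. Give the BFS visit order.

Visit I; enqueue D, F, E, H, A, J → queue [D, F, E, H, A, J]
Visit D; enqueue K, C → queue [F, E, H, A, J, K, C]
Visit F; enqueue B → queue [E, H, A, J, K, C, B]
Visit E → queue [H, A, J, K, C, B]
Visit H; enqueue L → queue [A, J, K, C, B, L]
Visit A → queue [J, K, C, B, L]
Visit J; enqueue M → queue [K, C, B, L, M]
Visit K → queue [C, B, L, M]
Visit C; enqueue G → queue [B, L, M, G]
Visit B → queue [L, M, G]
Visit L → queue [M, G]
Visit M → queue [G]
Visit G → queue []

I, D, F, E, H, A, J, K, C, B, L, M, G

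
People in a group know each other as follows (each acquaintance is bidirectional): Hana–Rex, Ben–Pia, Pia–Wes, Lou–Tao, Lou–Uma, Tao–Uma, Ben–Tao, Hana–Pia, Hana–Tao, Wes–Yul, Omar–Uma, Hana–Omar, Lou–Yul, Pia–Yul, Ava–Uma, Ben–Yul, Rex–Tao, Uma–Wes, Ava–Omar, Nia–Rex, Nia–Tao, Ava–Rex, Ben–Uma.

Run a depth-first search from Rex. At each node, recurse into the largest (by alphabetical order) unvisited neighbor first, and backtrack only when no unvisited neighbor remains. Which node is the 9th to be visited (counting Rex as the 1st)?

Ava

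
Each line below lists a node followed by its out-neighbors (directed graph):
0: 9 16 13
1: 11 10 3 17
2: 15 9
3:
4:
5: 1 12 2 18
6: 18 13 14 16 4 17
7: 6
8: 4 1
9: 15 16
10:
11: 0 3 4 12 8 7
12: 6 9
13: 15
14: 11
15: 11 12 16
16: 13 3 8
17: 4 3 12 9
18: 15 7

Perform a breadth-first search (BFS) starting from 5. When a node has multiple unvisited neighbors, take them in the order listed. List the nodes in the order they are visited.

Visit 5; enqueue 1, 12, 2, 18 → queue [1, 12, 2, 18]
Visit 1; enqueue 11, 10, 3, 17 → queue [12, 2, 18, 11, 10, 3, 17]
Visit 12; enqueue 6, 9 → queue [2, 18, 11, 10, 3, 17, 6, 9]
Visit 2; enqueue 15 → queue [18, 11, 10, 3, 17, 6, 9, 15]
Visit 18; enqueue 7 → queue [11, 10, 3, 17, 6, 9, 15, 7]
Visit 11; enqueue 0, 4, 8 → queue [10, 3, 17, 6, 9, 15, 7, 0, 4, 8]
Visit 10 → queue [3, 17, 6, 9, 15, 7, 0, 4, 8]
Visit 3 → queue [17, 6, 9, 15, 7, 0, 4, 8]
Visit 17 → queue [6, 9, 15, 7, 0, 4, 8]
Visit 6; enqueue 13, 14, 16 → queue [9, 15, 7, 0, 4, 8, 13, 14, 16]
Visit 9 → queue [15, 7, 0, 4, 8, 13, 14, 16]
Visit 15 → queue [7, 0, 4, 8, 13, 14, 16]
Visit 7 → queue [0, 4, 8, 13, 14, 16]
Visit 0 → queue [4, 8, 13, 14, 16]
Visit 4 → queue [8, 13, 14, 16]
Visit 8 → queue [13, 14, 16]
Visit 13 → queue [14, 16]
Visit 14 → queue [16]
Visit 16 → queue []

5 -> 1 -> 12 -> 2 -> 18 -> 11 -> 10 -> 3 -> 17 -> 6 -> 9 -> 15 -> 7 -> 0 -> 4 -> 8 -> 13 -> 14 -> 16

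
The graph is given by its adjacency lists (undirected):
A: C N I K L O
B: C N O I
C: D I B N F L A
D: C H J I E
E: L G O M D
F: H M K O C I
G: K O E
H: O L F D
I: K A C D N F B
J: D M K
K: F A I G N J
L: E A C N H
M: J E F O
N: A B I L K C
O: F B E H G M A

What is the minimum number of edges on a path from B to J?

3

Level 0: B
Level 1: C, I, N, O
Level 2: A, D, E, F, G, H, K, L, M
Level 3: J
J first appears at level 3.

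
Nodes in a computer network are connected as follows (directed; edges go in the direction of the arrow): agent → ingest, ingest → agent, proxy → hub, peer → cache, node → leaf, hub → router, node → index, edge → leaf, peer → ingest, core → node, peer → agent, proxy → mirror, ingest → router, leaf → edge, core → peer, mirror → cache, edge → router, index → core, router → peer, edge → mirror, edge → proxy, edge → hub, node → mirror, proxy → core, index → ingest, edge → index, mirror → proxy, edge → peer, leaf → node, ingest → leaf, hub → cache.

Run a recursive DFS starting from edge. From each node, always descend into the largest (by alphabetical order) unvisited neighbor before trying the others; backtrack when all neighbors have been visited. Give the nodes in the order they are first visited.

edge, router, peer, ingest, leaf, node, mirror, proxy, hub, cache, core, index, agent

Visit edge
edge → router
router → peer
peer → ingest
ingest → leaf
leaf → node
node → mirror
mirror → proxy
proxy → hub
hub → cache
proxy → core
node → index
ingest → agent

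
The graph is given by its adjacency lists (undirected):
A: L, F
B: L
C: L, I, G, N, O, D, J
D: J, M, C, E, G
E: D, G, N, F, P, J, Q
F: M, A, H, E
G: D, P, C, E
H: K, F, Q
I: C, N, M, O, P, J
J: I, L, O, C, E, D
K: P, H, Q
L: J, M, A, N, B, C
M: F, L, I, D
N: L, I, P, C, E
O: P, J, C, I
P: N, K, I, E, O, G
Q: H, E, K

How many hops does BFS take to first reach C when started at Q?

3

Level 0: Q
Level 1: E, H, K
Level 2: D, F, G, J, N, P
Level 3: A, C, I, L, M, O
Level 4: B
C first appears at level 3.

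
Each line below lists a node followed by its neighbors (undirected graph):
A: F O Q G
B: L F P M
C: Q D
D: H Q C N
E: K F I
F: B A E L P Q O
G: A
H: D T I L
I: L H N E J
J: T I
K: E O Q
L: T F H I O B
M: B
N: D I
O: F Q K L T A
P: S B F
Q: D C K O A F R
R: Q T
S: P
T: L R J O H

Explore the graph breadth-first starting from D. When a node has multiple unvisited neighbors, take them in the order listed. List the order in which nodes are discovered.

D → H → Q → C → N → T → I → L → K → O → A → F → R → J → E → B → G → P → M → S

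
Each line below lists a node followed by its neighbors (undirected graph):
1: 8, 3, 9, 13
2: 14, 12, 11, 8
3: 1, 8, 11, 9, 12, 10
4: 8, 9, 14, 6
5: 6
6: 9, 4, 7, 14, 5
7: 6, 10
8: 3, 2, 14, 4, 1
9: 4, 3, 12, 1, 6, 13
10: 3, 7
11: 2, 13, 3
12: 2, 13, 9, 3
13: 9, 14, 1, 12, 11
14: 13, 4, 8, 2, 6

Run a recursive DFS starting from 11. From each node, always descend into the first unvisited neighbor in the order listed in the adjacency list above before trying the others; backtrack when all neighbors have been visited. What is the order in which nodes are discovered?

Visit 11
11 → 2
2 → 14
14 → 13
13 → 9
9 → 4
4 → 8
8 → 3
3 → 1
3 → 12
3 → 10
10 → 7
7 → 6
6 → 5

11 → 2 → 14 → 13 → 9 → 4 → 8 → 3 → 1 → 12 → 10 → 7 → 6 → 5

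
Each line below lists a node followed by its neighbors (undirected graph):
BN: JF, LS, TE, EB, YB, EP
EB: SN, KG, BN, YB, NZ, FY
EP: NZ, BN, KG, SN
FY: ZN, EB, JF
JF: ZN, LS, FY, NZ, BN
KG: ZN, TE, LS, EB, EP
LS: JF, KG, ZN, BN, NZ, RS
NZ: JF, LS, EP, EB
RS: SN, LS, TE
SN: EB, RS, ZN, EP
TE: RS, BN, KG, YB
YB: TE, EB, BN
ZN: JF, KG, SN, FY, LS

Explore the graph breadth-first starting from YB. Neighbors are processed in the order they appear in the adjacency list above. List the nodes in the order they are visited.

YB → TE → EB → BN → RS → KG → SN → NZ → FY → JF → LS → EP → ZN

Visit YB; enqueue TE, EB, BN → queue [TE, EB, BN]
Visit TE; enqueue RS, KG → queue [EB, BN, RS, KG]
Visit EB; enqueue SN, NZ, FY → queue [BN, RS, KG, SN, NZ, FY]
Visit BN; enqueue JF, LS, EP → queue [RS, KG, SN, NZ, FY, JF, LS, EP]
Visit RS → queue [KG, SN, NZ, FY, JF, LS, EP]
Visit KG; enqueue ZN → queue [SN, NZ, FY, JF, LS, EP, ZN]
Visit SN → queue [NZ, FY, JF, LS, EP, ZN]
Visit NZ → queue [FY, JF, LS, EP, ZN]
Visit FY → queue [JF, LS, EP, ZN]
Visit JF → queue [LS, EP, ZN]
Visit LS → queue [EP, ZN]
Visit EP → queue [ZN]
Visit ZN → queue []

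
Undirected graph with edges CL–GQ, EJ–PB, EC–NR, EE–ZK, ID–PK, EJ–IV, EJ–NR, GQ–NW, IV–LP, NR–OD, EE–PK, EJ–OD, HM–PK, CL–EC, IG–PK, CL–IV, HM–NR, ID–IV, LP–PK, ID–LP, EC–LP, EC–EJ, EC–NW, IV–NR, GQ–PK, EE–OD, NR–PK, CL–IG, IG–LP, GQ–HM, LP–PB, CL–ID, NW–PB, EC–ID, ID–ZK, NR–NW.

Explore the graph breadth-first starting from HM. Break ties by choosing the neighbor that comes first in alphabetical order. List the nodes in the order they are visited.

HM GQ NR PK CL NW EC EJ IV OD EE ID IG LP PB ZK

Visit HM; enqueue GQ, NR, PK → queue [GQ, NR, PK]
Visit GQ; enqueue CL, NW → queue [NR, PK, CL, NW]
Visit NR; enqueue EC, EJ, IV, OD → queue [PK, CL, NW, EC, EJ, IV, OD]
Visit PK; enqueue EE, ID, IG, LP → queue [CL, NW, EC, EJ, IV, OD, EE, ID, IG, LP]
Visit CL → queue [NW, EC, EJ, IV, OD, EE, ID, IG, LP]
Visit NW; enqueue PB → queue [EC, EJ, IV, OD, EE, ID, IG, LP, PB]
Visit EC → queue [EJ, IV, OD, EE, ID, IG, LP, PB]
Visit EJ → queue [IV, OD, EE, ID, IG, LP, PB]
Visit IV → queue [OD, EE, ID, IG, LP, PB]
Visit OD → queue [EE, ID, IG, LP, PB]
Visit EE; enqueue ZK → queue [ID, IG, LP, PB, ZK]
Visit ID → queue [IG, LP, PB, ZK]
Visit IG → queue [LP, PB, ZK]
Visit LP → queue [PB, ZK]
Visit PB → queue [ZK]
Visit ZK → queue []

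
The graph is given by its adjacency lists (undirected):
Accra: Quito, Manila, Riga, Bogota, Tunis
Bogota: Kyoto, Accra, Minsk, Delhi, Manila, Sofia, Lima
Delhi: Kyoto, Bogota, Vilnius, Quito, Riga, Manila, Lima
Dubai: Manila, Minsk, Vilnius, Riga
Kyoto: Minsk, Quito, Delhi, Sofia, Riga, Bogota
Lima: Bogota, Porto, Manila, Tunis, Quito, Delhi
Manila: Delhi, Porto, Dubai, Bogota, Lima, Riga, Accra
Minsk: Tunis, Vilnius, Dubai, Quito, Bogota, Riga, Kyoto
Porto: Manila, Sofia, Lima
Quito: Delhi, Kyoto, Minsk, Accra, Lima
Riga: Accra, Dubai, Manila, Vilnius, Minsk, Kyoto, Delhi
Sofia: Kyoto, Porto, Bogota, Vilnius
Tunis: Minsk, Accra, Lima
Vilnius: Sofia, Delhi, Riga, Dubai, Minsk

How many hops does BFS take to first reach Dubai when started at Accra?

Level 0: Accra
Level 1: Bogota, Manila, Quito, Riga, Tunis
Level 2: Delhi, Dubai, Kyoto, Lima, Minsk, Porto, Sofia, Vilnius
Dubai first appears at level 2.

2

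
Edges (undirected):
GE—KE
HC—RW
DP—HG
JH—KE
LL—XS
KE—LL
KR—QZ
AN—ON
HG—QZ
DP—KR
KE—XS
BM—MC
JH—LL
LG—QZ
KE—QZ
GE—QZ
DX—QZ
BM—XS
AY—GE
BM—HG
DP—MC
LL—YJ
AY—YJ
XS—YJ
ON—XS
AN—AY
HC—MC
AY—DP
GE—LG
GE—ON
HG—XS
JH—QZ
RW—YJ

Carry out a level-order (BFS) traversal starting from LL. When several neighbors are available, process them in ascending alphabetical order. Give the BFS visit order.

LL JH KE XS YJ QZ GE BM HG ON AY RW DX KR LG MC DP AN HC

Visit LL; enqueue JH, KE, XS, YJ → queue [JH, KE, XS, YJ]
Visit JH; enqueue QZ → queue [KE, XS, YJ, QZ]
Visit KE; enqueue GE → queue [XS, YJ, QZ, GE]
Visit XS; enqueue BM, HG, ON → queue [YJ, QZ, GE, BM, HG, ON]
Visit YJ; enqueue AY, RW → queue [QZ, GE, BM, HG, ON, AY, RW]
Visit QZ; enqueue DX, KR, LG → queue [GE, BM, HG, ON, AY, RW, DX, KR, LG]
Visit GE → queue [BM, HG, ON, AY, RW, DX, KR, LG]
Visit BM; enqueue MC → queue [HG, ON, AY, RW, DX, KR, LG, MC]
Visit HG; enqueue DP → queue [ON, AY, RW, DX, KR, LG, MC, DP]
Visit ON; enqueue AN → queue [AY, RW, DX, KR, LG, MC, DP, AN]
Visit AY → queue [RW, DX, KR, LG, MC, DP, AN]
Visit RW; enqueue HC → queue [DX, KR, LG, MC, DP, AN, HC]
Visit DX → queue [KR, LG, MC, DP, AN, HC]
Visit KR → queue [LG, MC, DP, AN, HC]
Visit LG → queue [MC, DP, AN, HC]
Visit MC → queue [DP, AN, HC]
Visit DP → queue [AN, HC]
Visit AN → queue [HC]
Visit HC → queue []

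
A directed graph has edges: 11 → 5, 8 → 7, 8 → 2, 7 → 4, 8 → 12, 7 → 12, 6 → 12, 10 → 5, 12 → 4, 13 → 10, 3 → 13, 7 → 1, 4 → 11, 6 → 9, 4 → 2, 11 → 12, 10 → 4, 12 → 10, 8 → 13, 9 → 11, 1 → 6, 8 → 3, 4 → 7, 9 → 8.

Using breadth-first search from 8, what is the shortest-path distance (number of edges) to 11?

3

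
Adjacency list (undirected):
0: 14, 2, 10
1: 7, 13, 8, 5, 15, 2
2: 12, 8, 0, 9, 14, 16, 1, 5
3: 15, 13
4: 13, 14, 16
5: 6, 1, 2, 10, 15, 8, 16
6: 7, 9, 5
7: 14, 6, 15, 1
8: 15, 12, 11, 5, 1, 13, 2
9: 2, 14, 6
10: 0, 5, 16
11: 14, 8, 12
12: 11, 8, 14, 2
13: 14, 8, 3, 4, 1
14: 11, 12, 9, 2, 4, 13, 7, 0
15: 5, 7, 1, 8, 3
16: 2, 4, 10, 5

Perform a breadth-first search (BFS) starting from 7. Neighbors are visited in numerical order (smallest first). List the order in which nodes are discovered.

7 1 6 14 15 2 5 8 13 9 0 4 11 12 3 16 10

Visit 7; enqueue 1, 6, 14, 15 → queue [1, 6, 14, 15]
Visit 1; enqueue 2, 5, 8, 13 → queue [6, 14, 15, 2, 5, 8, 13]
Visit 6; enqueue 9 → queue [14, 15, 2, 5, 8, 13, 9]
Visit 14; enqueue 0, 4, 11, 12 → queue [15, 2, 5, 8, 13, 9, 0, 4, 11, 12]
Visit 15; enqueue 3 → queue [2, 5, 8, 13, 9, 0, 4, 11, 12, 3]
Visit 2; enqueue 16 → queue [5, 8, 13, 9, 0, 4, 11, 12, 3, 16]
Visit 5; enqueue 10 → queue [8, 13, 9, 0, 4, 11, 12, 3, 16, 10]
Visit 8 → queue [13, 9, 0, 4, 11, 12, 3, 16, 10]
Visit 13 → queue [9, 0, 4, 11, 12, 3, 16, 10]
Visit 9 → queue [0, 4, 11, 12, 3, 16, 10]
Visit 0 → queue [4, 11, 12, 3, 16, 10]
Visit 4 → queue [11, 12, 3, 16, 10]
Visit 11 → queue [12, 3, 16, 10]
Visit 12 → queue [3, 16, 10]
Visit 3 → queue [16, 10]
Visit 16 → queue [10]
Visit 10 → queue []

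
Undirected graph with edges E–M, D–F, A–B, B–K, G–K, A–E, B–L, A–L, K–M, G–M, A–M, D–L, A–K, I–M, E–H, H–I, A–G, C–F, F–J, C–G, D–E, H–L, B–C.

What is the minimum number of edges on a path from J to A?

Level 0: J
Level 1: F
Level 2: C, D
Level 3: B, E, G, L
Level 4: A, H, K, M
Level 5: I
A first appears at level 4.

4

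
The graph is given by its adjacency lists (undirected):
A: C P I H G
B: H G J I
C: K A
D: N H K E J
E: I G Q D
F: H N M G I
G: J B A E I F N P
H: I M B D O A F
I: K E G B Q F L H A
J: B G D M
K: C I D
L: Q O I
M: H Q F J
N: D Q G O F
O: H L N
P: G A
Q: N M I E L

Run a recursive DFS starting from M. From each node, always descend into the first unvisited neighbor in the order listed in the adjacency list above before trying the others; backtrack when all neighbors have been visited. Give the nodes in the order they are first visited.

Visit M
M → H
H → I
I → K
K → C
C → A
A → P
P → G
G → J
J → B
J → D
D → N
N → Q
Q → E
Q → L
L → O
N → F

M → H → I → K → C → A → P → G → J → B → D → N → Q → E → L → O → F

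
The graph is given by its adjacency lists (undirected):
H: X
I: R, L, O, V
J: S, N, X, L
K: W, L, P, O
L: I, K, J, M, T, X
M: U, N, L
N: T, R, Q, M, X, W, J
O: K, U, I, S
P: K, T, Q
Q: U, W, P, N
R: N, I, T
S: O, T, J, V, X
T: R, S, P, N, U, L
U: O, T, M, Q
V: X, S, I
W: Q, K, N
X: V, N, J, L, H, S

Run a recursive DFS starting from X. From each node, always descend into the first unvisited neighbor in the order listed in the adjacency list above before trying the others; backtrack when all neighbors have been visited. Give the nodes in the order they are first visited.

Visit X
X → V
V → S
S → O
O → K
K → W
W → Q
Q → U
U → T
T → R
R → N
N → M
M → L
L → I
L → J
T → P
X → H

X V S O K W Q U T R N M L I J P H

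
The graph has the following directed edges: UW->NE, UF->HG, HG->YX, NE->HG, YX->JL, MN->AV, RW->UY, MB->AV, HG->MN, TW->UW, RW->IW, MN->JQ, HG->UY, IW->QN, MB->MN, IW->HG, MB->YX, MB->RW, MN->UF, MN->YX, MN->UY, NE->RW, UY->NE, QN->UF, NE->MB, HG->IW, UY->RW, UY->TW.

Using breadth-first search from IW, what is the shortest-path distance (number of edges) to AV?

3

Level 0: IW
Level 1: HG, QN
Level 2: MN, UF, UY, YX
Level 3: AV, JL, JQ, NE, RW, TW
Level 4: MB, UW
AV first appears at level 3.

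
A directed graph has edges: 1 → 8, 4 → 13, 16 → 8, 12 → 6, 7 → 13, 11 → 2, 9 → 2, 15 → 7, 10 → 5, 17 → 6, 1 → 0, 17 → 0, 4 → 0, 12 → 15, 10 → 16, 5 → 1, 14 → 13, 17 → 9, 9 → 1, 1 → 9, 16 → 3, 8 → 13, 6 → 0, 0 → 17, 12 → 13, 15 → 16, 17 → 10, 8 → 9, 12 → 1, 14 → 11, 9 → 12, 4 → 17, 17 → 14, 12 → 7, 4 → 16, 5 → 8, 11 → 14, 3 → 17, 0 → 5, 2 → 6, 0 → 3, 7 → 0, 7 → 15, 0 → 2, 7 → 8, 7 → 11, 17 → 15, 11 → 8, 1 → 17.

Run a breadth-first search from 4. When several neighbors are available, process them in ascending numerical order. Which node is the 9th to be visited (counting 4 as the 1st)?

8

Visit 4; enqueue 0, 13, 16, 17 → queue [0, 13, 16, 17]
Visit 0; enqueue 2, 3, 5 → queue [13, 16, 17, 2, 3, 5]
Visit 13 → queue [16, 17, 2, 3, 5]
Visit 16; enqueue 8 → queue [17, 2, 3, 5, 8]
Visit 17; enqueue 6, 9, 10, 14, 15 → queue [2, 3, 5, 8, 6, 9, 10, 14, 15]
Visit 2 → queue [3, 5, 8, 6, 9, 10, 14, 15]
Visit 3 → queue [5, 8, 6, 9, 10, 14, 15]
Visit 5; enqueue 1 → queue [8, 6, 9, 10, 14, 15, 1]
Visit 8 → queue [6, 9, 10, 14, 15, 1]
Visit 6 → queue [9, 10, 14, 15, 1]
Visit 9; enqueue 12 → queue [10, 14, 15, 1, 12]
Visit 10 → queue [14, 15, 1, 12]
Visit 14; enqueue 11 → queue [15, 1, 12, 11]
Visit 15; enqueue 7 → queue [1, 12, 11, 7]
Visit 1 → queue [12, 11, 7]
Visit 12 → queue [11, 7]
Visit 11 → queue [7]
Visit 7 → queue []

Visit order: 4, 0, 13, 16, 17, 2, 3, 5, 8, 6, 9, 10, 14, 15, 1, 12, 11, 7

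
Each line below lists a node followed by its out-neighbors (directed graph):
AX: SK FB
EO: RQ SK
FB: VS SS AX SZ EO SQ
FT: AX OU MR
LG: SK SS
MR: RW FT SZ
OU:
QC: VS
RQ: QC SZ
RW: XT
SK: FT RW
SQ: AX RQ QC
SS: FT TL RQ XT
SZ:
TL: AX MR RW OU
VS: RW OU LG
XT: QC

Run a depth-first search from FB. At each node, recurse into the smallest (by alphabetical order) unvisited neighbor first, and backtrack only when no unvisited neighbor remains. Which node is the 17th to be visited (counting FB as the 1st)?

SQ

Visit FB
FB → AX
AX → SK
SK → FT
FT → MR
MR → RW
RW → XT
XT → QC
QC → VS
VS → LG
LG → SS
SS → RQ
RQ → SZ
SS → TL
TL → OU
FB → EO
FB → SQ

Visit order: FB, AX, SK, FT, MR, RW, XT, QC, VS, LG, SS, RQ, SZ, TL, OU, EO, SQ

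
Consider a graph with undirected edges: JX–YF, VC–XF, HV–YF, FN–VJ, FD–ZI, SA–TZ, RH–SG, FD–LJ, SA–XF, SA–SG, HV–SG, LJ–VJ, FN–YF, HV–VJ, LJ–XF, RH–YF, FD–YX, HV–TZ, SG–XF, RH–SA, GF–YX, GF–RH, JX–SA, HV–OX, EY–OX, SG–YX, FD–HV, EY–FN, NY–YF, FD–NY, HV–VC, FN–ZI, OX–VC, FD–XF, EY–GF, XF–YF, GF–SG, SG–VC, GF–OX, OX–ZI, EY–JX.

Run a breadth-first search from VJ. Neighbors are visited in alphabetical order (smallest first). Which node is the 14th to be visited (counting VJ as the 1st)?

GF

Visit VJ; enqueue FN, HV, LJ → queue [FN, HV, LJ]
Visit FN; enqueue EY, YF, ZI → queue [HV, LJ, EY, YF, ZI]
Visit HV; enqueue FD, OX, SG, TZ, VC → queue [LJ, EY, YF, ZI, FD, OX, SG, TZ, VC]
Visit LJ; enqueue XF → queue [EY, YF, ZI, FD, OX, SG, TZ, VC, XF]
Visit EY; enqueue GF, JX → queue [YF, ZI, FD, OX, SG, TZ, VC, XF, GF, JX]
Visit YF; enqueue NY, RH → queue [ZI, FD, OX, SG, TZ, VC, XF, GF, JX, NY, RH]
Visit ZI → queue [FD, OX, SG, TZ, VC, XF, GF, JX, NY, RH]
Visit FD; enqueue YX → queue [OX, SG, TZ, VC, XF, GF, JX, NY, RH, YX]
Visit OX → queue [SG, TZ, VC, XF, GF, JX, NY, RH, YX]
Visit SG; enqueue SA → queue [TZ, VC, XF, GF, JX, NY, RH, YX, SA]
Visit TZ → queue [VC, XF, GF, JX, NY, RH, YX, SA]
Visit VC → queue [XF, GF, JX, NY, RH, YX, SA]
Visit XF → queue [GF, JX, NY, RH, YX, SA]
Visit GF → queue [JX, NY, RH, YX, SA]
Visit JX → queue [NY, RH, YX, SA]
Visit NY → queue [RH, YX, SA]
Visit RH → queue [YX, SA]
Visit YX → queue [SA]
Visit SA → queue []

Visit order: VJ, FN, HV, LJ, EY, YF, ZI, FD, OX, SG, TZ, VC, XF, GF, JX, NY, RH, YX, SA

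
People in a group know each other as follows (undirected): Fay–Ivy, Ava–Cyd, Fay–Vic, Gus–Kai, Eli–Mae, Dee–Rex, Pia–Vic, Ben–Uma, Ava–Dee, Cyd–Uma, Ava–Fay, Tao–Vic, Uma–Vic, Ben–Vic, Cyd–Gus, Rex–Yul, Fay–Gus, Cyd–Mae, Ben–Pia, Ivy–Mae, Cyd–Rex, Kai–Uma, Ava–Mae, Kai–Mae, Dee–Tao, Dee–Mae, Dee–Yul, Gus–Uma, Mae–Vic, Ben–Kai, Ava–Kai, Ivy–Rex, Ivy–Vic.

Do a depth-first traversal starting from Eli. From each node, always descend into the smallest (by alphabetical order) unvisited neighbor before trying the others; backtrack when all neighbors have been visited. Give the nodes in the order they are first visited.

Eli → Mae → Ava → Cyd → Gus → Fay → Ivy → Rex → Dee → Tao → Vic → Ben → Kai → Uma → Pia → Yul

Visit Eli
Eli → Mae
Mae → Ava
Ava → Cyd
Cyd → Gus
Gus → Fay
Fay → Ivy
Ivy → Rex
Rex → Dee
Dee → Tao
Tao → Vic
Vic → Ben
Ben → Kai
Kai → Uma
Ben → Pia
Dee → Yul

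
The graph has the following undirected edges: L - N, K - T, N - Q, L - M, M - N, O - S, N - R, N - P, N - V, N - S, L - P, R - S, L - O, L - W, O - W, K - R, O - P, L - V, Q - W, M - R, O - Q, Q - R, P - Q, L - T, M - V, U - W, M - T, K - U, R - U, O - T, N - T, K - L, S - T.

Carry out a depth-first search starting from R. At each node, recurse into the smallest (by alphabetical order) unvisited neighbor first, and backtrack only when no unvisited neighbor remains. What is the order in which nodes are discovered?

Visit R
R → K
K → L
L → M
M → N
N → P
P → O
O → Q
Q → W
W → U
O → S
S → T
N → V

R, K, L, M, N, P, O, Q, W, U, S, T, V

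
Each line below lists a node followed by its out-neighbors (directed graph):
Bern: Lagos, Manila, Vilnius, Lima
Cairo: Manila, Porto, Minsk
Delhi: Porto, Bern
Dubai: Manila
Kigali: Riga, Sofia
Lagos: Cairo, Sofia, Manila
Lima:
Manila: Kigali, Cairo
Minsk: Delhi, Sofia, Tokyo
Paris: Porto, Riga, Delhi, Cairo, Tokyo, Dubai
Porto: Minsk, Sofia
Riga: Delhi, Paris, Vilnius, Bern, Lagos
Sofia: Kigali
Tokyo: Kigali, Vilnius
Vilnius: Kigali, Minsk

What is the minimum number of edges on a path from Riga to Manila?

2

Level 0: Riga
Level 1: Bern, Delhi, Lagos, Paris, Vilnius
Level 2: Cairo, Dubai, Kigali, Lima, Manila, Minsk, Porto, Sofia, Tokyo
Manila first appears at level 2.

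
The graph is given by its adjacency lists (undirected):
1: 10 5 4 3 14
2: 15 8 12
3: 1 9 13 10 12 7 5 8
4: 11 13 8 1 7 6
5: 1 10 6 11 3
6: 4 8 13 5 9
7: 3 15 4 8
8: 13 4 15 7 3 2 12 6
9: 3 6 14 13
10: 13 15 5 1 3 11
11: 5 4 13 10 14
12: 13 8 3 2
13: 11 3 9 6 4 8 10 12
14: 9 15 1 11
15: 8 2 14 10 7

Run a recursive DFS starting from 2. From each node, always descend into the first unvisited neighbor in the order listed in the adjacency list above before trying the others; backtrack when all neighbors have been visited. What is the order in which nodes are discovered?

Visit 2
2 → 15
15 → 8
8 → 13
13 → 11
11 → 5
5 → 1
1 → 10
10 → 3
3 → 9
9 → 6
6 → 4
4 → 7
9 → 14
3 → 12

2 → 15 → 8 → 13 → 11 → 5 → 1 → 10 → 3 → 9 → 6 → 4 → 7 → 14 → 12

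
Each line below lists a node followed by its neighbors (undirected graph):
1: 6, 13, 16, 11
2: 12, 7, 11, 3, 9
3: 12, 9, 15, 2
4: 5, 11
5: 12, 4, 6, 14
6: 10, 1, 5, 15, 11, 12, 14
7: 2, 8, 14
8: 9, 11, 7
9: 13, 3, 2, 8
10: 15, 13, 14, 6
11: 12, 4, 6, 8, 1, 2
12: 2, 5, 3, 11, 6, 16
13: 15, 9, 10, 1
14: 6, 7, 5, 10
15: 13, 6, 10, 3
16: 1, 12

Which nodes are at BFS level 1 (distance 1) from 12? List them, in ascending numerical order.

2, 3, 5, 6, 11, 16

Level 0: 12
Level 1: 2, 3, 5, 6, 11, 16
Level 2: 1, 4, 7, 8, 9, 10, 14, 15
Level 3: 13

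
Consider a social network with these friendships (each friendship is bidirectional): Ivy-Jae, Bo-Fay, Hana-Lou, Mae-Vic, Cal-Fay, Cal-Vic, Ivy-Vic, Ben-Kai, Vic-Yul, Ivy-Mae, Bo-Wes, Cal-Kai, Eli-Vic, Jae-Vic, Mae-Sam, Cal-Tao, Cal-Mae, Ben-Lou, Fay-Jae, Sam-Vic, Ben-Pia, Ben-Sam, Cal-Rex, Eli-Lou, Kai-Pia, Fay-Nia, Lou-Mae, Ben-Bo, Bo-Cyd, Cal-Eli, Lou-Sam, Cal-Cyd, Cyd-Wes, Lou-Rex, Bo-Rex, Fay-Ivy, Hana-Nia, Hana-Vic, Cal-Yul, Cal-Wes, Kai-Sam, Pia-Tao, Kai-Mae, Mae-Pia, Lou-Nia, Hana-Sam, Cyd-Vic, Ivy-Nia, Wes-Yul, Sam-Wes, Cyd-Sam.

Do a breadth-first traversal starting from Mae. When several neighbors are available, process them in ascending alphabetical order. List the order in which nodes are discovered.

Visit Mae; enqueue Cal, Ivy, Kai, Lou, Pia, Sam, Vic → queue [Cal, Ivy, Kai, Lou, Pia, Sam, Vic]
Visit Cal; enqueue Cyd, Eli, Fay, Rex, Tao, Wes, Yul → queue [Ivy, Kai, Lou, Pia, Sam, Vic, Cyd, Eli, Fay, Rex, Tao, Wes, Yul]
Visit Ivy; enqueue Jae, Nia → queue [Kai, Lou, Pia, Sam, Vic, Cyd, Eli, Fay, Rex, Tao, Wes, Yul, Jae, Nia]
Visit Kai; enqueue Ben → queue [Lou, Pia, Sam, Vic, Cyd, Eli, Fay, Rex, Tao, Wes, Yul, Jae, Nia, Ben]
Visit Lou; enqueue Hana → queue [Pia, Sam, Vic, Cyd, Eli, Fay, Rex, Tao, Wes, Yul, Jae, Nia, Ben, Hana]
Visit Pia → queue [Sam, Vic, Cyd, Eli, Fay, Rex, Tao, Wes, Yul, Jae, Nia, Ben, Hana]
Visit Sam → queue [Vic, Cyd, Eli, Fay, Rex, Tao, Wes, Yul, Jae, Nia, Ben, Hana]
Visit Vic → queue [Cyd, Eli, Fay, Rex, Tao, Wes, Yul, Jae, Nia, Ben, Hana]
Visit Cyd; enqueue Bo → queue [Eli, Fay, Rex, Tao, Wes, Yul, Jae, Nia, Ben, Hana, Bo]
Visit Eli → queue [Fay, Rex, Tao, Wes, Yul, Jae, Nia, Ben, Hana, Bo]
Visit Fay → queue [Rex, Tao, Wes, Yul, Jae, Nia, Ben, Hana, Bo]
Visit Rex → queue [Tao, Wes, Yul, Jae, Nia, Ben, Hana, Bo]
Visit Tao → queue [Wes, Yul, Jae, Nia, Ben, Hana, Bo]
Visit Wes → queue [Yul, Jae, Nia, Ben, Hana, Bo]
Visit Yul → queue [Jae, Nia, Ben, Hana, Bo]
Visit Jae → queue [Nia, Ben, Hana, Bo]
Visit Nia → queue [Ben, Hana, Bo]
Visit Ben → queue [Hana, Bo]
Visit Hana → queue [Bo]
Visit Bo → queue []

Mae Cal Ivy Kai Lou Pia Sam Vic Cyd Eli Fay Rex Tao Wes Yul Jae Nia Ben Hana Bo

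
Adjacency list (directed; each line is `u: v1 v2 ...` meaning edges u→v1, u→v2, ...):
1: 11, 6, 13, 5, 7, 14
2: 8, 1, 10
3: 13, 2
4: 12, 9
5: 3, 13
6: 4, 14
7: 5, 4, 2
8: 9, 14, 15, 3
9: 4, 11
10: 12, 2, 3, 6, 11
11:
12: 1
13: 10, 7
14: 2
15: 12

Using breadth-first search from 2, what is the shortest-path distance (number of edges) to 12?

2

Level 0: 2
Level 1: 1, 8, 10
Level 2: 3, 5, 6, 7, 9, 11, 12, 13, 14, 15
Level 3: 4
12 first appears at level 2.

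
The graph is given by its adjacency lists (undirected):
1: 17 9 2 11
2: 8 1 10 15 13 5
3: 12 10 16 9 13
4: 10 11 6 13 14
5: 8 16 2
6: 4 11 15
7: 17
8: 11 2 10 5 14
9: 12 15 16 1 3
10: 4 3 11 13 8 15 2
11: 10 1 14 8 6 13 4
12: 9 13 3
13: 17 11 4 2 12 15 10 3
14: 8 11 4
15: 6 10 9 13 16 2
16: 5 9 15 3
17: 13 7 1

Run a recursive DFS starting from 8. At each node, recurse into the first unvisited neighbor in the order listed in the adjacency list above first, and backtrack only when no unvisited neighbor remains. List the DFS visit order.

Visit 8
8 → 11
11 → 10
10 → 4
4 → 6
6 → 15
15 → 9
9 → 12
12 → 13
13 → 17
17 → 7
17 → 1
1 → 2
2 → 5
5 → 16
16 → 3
4 → 14

8 -> 11 -> 10 -> 4 -> 6 -> 15 -> 9 -> 12 -> 13 -> 17 -> 7 -> 1 -> 2 -> 5 -> 16 -> 3 -> 14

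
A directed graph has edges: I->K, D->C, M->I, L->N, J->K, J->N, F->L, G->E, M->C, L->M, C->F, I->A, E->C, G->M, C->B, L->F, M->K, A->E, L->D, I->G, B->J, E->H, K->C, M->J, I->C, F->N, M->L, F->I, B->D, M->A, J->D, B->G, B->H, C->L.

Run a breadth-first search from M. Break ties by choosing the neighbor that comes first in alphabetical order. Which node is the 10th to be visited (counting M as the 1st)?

F

Visit M; enqueue A, C, I, J, K, L → queue [A, C, I, J, K, L]
Visit A; enqueue E → queue [C, I, J, K, L, E]
Visit C; enqueue B, F → queue [I, J, K, L, E, B, F]
Visit I; enqueue G → queue [J, K, L, E, B, F, G]
Visit J; enqueue D, N → queue [K, L, E, B, F, G, D, N]
Visit K → queue [L, E, B, F, G, D, N]
Visit L → queue [E, B, F, G, D, N]
Visit E; enqueue H → queue [B, F, G, D, N, H]
Visit B → queue [F, G, D, N, H]
Visit F → queue [G, D, N, H]
Visit G → queue [D, N, H]
Visit D → queue [N, H]
Visit N → queue [H]
Visit H → queue []

Visit order: M, A, C, I, J, K, L, E, B, F, G, D, N, H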